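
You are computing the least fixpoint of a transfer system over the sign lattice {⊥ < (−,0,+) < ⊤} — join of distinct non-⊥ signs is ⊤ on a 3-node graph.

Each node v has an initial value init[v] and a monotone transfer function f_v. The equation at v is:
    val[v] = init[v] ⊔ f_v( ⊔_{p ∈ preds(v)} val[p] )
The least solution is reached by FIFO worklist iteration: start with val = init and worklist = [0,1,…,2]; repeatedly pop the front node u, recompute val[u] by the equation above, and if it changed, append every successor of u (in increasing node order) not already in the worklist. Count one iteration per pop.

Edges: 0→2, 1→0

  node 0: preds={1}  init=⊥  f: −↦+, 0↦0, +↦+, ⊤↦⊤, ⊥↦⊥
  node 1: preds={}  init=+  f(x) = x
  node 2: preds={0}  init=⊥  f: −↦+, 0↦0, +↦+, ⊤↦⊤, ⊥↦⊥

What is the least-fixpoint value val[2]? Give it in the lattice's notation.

Iteration log — 3 steps:
  step 1. node 0  ⊔preds=+  new=+  old=⊥  +wl: 
  step 2. node 1  ⊔preds=⊥  new=+  stable
  step 3. node 2  ⊔preds=+  new=+  old=⊥  +wl: 

Least fixpoint reached:
  node 0: +
  node 1: +
  node 2: +

+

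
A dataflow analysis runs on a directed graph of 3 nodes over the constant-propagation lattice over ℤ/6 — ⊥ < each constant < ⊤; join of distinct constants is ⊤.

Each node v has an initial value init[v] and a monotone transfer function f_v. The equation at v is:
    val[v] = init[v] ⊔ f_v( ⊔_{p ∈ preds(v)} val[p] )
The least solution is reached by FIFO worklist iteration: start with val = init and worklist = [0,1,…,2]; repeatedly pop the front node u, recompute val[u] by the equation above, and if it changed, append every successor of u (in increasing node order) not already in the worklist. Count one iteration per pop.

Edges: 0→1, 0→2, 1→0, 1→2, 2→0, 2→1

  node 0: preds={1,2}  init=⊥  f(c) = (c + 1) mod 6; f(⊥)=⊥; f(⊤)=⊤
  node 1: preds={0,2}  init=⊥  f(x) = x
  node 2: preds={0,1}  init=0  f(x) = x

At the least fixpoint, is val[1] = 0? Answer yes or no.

Worklist (6 pops):
  #1 pop 0: in=0 → 1 (was ⊥); enqueue []
  #2 pop 1: in=⊤ → ⊤ (was ⊥); enqueue [0]
  #3 pop 2: in=⊤ → ⊤ (was 0); enqueue [1]
  #4 pop 0: in=⊤ → ⊤ (was 1); enqueue [2]
  #5 pop 1: in=⊤ → ⊤ (no change)
  #6 pop 2: in=⊤ → ⊤ (no change)

Fixpoint:
  val[0] = ⊤
  val[1] = ⊤
  val[2] = ⊤

no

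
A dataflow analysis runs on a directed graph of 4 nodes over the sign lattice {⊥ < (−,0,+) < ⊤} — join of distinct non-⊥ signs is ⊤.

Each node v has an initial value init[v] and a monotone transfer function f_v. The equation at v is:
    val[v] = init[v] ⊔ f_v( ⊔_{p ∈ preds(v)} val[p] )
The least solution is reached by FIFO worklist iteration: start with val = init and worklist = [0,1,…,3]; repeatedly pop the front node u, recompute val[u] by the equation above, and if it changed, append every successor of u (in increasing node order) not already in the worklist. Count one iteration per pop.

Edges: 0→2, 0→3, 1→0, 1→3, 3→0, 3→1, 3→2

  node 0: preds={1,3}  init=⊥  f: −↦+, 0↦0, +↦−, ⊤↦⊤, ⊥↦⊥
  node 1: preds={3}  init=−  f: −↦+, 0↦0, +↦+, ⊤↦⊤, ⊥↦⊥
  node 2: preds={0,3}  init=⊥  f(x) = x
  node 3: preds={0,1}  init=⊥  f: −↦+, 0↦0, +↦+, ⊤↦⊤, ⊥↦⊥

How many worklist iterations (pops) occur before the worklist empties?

Iteration log — 9 steps:
  step 1. node 0  ⊔preds=−  new=+  old=⊥  +wl: 
  step 2. node 1  ⊔preds=⊥  new=−  stable
  step 3. node 2  ⊔preds=+  new=+  old=⊥  +wl: 
  step 4. node 3  ⊔preds=⊤  new=⊤  old=⊥  +wl: 0,1,2
  step 5. node 0  ⊔preds=⊤  new=⊤  old=+  +wl: 3
  step 6. node 1  ⊔preds=⊤  new=⊤  old=−  +wl: 0
  step 7. node 2  ⊔preds=⊤  new=⊤  old=+  +wl: 
  step 8. node 3  ⊔preds=⊤  new=⊤  stable
  step 9. node 0  ⊔preds=⊤  new=⊤  stable

Least fixpoint reached:
  node 0: ⊤
  node 1: ⊤
  node 2: ⊤
  node 3: ⊤

9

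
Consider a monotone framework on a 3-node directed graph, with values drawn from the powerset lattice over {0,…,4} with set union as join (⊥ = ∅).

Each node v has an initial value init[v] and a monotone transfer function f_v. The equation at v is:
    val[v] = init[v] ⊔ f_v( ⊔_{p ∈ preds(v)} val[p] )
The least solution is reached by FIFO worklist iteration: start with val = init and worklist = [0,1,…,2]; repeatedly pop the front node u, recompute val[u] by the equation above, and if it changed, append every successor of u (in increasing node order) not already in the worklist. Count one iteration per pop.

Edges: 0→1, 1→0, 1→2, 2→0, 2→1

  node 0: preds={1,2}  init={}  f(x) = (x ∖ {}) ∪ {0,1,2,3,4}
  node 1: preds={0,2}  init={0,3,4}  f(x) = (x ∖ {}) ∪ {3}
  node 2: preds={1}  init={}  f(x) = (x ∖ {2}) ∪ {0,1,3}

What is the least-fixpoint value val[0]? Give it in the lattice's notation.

Trace (5 dequeues):
  [1] u=0 | in {0,3,4} | out {0,1,2,3,4} | prev {} | push {}
  [2] u=1 | in {0,1,2,3,4} | out {0,1,2,3,4} | prev {0,3,4} | push {0}
  [3] u=2 | in {0,1,2,3,4} | out {0,1,3,4} | prev {} | push {1}
  [4] u=0 | in {0,1,2,3,4} | out {0,1,2,3,4} | ==
  [5] u=1 | in {0,1,2,3,4} | out {0,1,2,3,4} | ==

Converged values:
  [0] {0,1,2,3,4}
  [1] {0,1,2,3,4}
  [2] {0,1,3,4}

{0,1,2,3,4}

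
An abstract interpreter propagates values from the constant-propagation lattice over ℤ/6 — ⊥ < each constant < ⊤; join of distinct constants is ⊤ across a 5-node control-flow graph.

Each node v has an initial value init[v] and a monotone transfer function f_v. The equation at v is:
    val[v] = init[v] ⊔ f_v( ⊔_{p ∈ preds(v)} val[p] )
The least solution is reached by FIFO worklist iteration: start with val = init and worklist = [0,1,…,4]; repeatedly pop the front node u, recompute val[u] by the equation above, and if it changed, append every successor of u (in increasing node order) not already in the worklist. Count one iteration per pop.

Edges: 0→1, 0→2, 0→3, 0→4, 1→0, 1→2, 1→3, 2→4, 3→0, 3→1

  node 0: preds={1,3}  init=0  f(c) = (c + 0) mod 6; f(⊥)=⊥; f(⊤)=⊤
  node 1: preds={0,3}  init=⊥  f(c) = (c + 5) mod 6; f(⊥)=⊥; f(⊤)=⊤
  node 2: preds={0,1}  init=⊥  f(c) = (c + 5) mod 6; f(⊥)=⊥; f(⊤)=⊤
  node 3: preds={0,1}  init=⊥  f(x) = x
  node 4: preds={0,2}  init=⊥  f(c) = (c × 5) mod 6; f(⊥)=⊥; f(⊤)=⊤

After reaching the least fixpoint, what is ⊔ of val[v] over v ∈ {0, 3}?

Iteration log — 11 steps:
  step 1. node 0  ⊔preds=⊥  new=0  stable
  step 2. node 1  ⊔preds=0  new=5  old=⊥  +wl: 0
  step 3. node 2  ⊔preds=⊤  new=⊤  old=⊥  +wl: 
  step 4. node 3  ⊔preds=⊤  new=⊤  old=⊥  +wl: 1
  step 5. node 4  ⊔preds=⊤  new=⊤  old=⊥  +wl: 
  step 6. node 0  ⊔preds=⊤  new=⊤  old=0  +wl: 2,3,4
  step 7. node 1  ⊔preds=⊤  new=⊤  old=5  +wl: 0
  step 8. node 2  ⊔preds=⊤  new=⊤  stable
  step 9. node 3  ⊔preds=⊤  new=⊤  stable
  step 10. node 4  ⊔preds=⊤  new=⊤  stable
  step 11. node 0  ⊔preds=⊤  new=⊤  stable

Least fixpoint reached:
  node 0: ⊤
  node 1: ⊤
  node 2: ⊤
  node 3: ⊤
  node 4: ⊤

⊤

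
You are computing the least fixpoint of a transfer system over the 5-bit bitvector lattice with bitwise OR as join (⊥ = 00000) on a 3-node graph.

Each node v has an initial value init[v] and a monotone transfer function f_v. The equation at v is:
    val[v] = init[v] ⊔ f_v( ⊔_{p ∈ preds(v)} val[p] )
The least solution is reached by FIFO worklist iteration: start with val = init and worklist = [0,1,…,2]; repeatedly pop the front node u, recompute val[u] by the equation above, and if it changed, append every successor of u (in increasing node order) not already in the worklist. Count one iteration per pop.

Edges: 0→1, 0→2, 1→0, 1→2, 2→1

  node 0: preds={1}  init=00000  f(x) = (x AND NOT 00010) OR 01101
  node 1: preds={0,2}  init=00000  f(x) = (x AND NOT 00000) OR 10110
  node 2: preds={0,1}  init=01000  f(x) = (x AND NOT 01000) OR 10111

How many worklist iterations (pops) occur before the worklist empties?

6

Iteration log — 6 steps:
  step 1. node 0  ⊔preds=00000  new=01101  old=00000  +wl: 
  step 2. node 1  ⊔preds=01101  new=11111  old=00000  +wl: 0
  step 3. node 2  ⊔preds=11111  new=11111  old=01000  +wl: 1
  step 4. node 0  ⊔preds=11111  new=11101  old=01101  +wl: 2
  step 5. node 1  ⊔preds=11111  new=11111  stable
  step 6. node 2  ⊔preds=11111  new=11111  stable

Least fixpoint reached:
  node 0: 11101
  node 1: 11111
  node 2: 11111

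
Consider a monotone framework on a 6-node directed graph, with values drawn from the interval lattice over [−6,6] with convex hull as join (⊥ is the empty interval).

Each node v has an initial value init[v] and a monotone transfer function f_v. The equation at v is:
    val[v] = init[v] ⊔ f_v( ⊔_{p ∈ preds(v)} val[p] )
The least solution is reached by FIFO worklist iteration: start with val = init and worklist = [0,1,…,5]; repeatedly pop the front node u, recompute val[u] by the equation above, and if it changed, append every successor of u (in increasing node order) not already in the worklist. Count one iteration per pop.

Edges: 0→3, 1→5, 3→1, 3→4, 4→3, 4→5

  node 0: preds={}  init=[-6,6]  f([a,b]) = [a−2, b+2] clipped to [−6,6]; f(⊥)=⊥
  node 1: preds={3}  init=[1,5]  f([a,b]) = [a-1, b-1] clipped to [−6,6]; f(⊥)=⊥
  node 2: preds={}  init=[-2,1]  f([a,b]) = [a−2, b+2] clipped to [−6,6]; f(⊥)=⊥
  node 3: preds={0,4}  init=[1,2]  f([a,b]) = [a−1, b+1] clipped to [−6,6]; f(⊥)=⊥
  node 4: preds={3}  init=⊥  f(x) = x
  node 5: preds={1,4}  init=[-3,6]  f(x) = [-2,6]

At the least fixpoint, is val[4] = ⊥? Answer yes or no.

no

Trace (9 dequeues):
  [1] u=0 | in ⊥ | out [-6,6] | ==
  [2] u=1 | in [1,2] | out [0,5] | prev [1,5] | push {}
  [3] u=2 | in ⊥ | out [-2,1] | ==
  [4] u=3 | in [-6,6] | out [-6,6] | prev [1,2] | push {1}
  [5] u=4 | in [-6,6] | out [-6,6] | prev ⊥ | push {3}
  [6] u=5 | in [-6,6] | out [-3,6] | ==
  [7] u=1 | in [-6,6] | out [-6,5] | prev [0,5] | push {5}
  [8] u=3 | in [-6,6] | out [-6,6] | ==
  [9] u=5 | in [-6,6] | out [-3,6] | ==

Converged values:
  [0] [-6,6]
  [1] [-6,5]
  [2] [-2,1]
  [3] [-6,6]
  [4] [-6,6]
  [5] [-3,6]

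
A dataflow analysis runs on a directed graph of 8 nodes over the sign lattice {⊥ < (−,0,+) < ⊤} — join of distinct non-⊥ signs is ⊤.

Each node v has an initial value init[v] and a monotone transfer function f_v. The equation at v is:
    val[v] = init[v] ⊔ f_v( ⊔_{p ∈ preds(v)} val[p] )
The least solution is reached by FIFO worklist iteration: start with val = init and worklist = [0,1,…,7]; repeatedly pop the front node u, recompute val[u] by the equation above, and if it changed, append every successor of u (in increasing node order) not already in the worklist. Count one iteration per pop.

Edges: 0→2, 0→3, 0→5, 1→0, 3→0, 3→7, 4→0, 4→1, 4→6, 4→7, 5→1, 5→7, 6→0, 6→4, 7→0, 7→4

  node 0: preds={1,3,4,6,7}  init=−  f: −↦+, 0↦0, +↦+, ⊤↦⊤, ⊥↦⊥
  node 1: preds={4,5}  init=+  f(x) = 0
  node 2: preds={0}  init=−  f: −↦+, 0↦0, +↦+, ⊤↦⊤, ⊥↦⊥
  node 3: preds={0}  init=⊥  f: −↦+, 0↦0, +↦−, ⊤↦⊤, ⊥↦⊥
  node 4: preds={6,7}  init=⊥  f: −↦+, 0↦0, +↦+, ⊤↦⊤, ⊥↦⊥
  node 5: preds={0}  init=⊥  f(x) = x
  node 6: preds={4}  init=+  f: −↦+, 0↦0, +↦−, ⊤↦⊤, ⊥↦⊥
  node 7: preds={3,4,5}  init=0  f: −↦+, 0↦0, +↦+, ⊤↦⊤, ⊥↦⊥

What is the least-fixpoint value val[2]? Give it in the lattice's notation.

Trace (11 dequeues):
  [1] u=0 | in ⊤ | out ⊤ | prev − | push {}
  [2] u=1 | in ⊥ | out ⊤ | prev + | push {0}
  [3] u=2 | in ⊤ | out ⊤ | prev − | push {}
  [4] u=3 | in ⊤ | out ⊤ | prev ⊥ | push {}
  [5] u=4 | in ⊤ | out ⊤ | prev ⊥ | push {1}
  [6] u=5 | in ⊤ | out ⊤ | prev ⊥ | push {}
  [7] u=6 | in ⊤ | out ⊤ | prev + | push {4}
  [8] u=7 | in ⊤ | out ⊤ | prev 0 | push {}
  [9] u=0 | in ⊤ | out ⊤ | ==
  [10] u=1 | in ⊤ | out ⊤ | ==
  [11] u=4 | in ⊤ | out ⊤ | ==

Converged values:
  [0] ⊤
  [1] ⊤
  [2] ⊤
  [3] ⊤
  [4] ⊤
  [5] ⊤
  [6] ⊤
  [7] ⊤

⊤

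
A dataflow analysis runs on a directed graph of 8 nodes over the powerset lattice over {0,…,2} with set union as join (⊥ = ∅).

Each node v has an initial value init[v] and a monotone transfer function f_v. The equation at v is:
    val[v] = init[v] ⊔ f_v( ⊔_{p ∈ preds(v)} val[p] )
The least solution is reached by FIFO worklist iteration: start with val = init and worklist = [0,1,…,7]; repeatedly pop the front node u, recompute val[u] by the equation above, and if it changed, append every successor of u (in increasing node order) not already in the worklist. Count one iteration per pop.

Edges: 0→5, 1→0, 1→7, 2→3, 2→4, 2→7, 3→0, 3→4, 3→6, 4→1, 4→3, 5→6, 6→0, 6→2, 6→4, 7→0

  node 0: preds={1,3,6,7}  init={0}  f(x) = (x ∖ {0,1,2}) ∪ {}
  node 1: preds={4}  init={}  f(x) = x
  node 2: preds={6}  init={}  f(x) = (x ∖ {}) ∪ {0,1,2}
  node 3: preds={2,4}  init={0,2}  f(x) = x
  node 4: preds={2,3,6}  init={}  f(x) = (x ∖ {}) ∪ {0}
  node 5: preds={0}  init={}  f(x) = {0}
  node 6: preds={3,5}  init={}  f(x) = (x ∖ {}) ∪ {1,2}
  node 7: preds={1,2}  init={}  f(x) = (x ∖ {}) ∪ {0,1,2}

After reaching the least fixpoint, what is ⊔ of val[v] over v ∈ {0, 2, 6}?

{0,1,2}

Iteration log — 15 steps:
  step 1. node 0  ⊔preds={0,2}  new={0}  stable
  step 2. node 1  ⊔preds={}  new={}  stable
  step 3. node 2  ⊔preds={}  new={0,1,2}  old={}  +wl: 
  step 4. node 3  ⊔preds={0,1,2}  new={0,1,2}  old={0,2}  +wl: 0
  step 5. node 4  ⊔preds={0,1,2}  new={0,1,2}  old={}  +wl: 1,3
  step 6. node 5  ⊔preds={0}  new={0}  old={}  +wl: 
  step 7. node 6  ⊔preds={0,1,2}  new={0,1,2}  old={}  +wl: 2,4
  step 8. node 7  ⊔preds={0,1,2}  new={0,1,2}  old={}  +wl: 
  step 9. node 0  ⊔preds={0,1,2}  new={0}  stable
  step 10. node 1  ⊔preds={0,1,2}  new={0,1,2}  old={}  +wl: 0,7
  step 11. node 3  ⊔preds={0,1,2}  new={0,1,2}  stable
  step 12. node 2  ⊔preds={0,1,2}  new={0,1,2}  stable
  step 13. node 4  ⊔preds={0,1,2}  new={0,1,2}  stable
  step 14. node 0  ⊔preds={0,1,2}  new={0}  stable
  step 15. node 7  ⊔preds={0,1,2}  new={0,1,2}  stable

Least fixpoint reached:
  node 0: {0}
  node 1: {0,1,2}
  node 2: {0,1,2}
  node 3: {0,1,2}
  node 4: {0,1,2}
  node 5: {0}
  node 6: {0,1,2}
  node 7: {0,1,2}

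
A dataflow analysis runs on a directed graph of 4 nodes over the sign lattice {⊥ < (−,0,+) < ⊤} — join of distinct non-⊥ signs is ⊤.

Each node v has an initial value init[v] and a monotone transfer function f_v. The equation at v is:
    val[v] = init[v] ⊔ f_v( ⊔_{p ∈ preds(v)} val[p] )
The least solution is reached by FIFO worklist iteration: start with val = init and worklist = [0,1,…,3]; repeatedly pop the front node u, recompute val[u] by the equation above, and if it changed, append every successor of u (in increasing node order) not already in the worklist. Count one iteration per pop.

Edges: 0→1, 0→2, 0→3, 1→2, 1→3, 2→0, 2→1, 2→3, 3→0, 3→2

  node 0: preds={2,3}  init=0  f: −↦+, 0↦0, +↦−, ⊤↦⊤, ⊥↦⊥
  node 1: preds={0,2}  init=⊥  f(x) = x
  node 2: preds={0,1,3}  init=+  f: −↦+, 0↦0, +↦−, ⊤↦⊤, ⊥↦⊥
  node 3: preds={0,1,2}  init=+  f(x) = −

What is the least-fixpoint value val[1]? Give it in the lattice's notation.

Trace (7 dequeues):
  [1] u=0 | in + | out ⊤ | prev 0 | push {}
  [2] u=1 | in ⊤ | out ⊤ | prev ⊥ | push {}
  [3] u=2 | in ⊤ | out ⊤ | prev + | push {0,1}
  [4] u=3 | in ⊤ | out ⊤ | prev + | push {2}
  [5] u=0 | in ⊤ | out ⊤ | ==
  [6] u=1 | in ⊤ | out ⊤ | ==
  [7] u=2 | in ⊤ | out ⊤ | ==

Converged values:
  [0] ⊤
  [1] ⊤
  [2] ⊤
  [3] ⊤

⊤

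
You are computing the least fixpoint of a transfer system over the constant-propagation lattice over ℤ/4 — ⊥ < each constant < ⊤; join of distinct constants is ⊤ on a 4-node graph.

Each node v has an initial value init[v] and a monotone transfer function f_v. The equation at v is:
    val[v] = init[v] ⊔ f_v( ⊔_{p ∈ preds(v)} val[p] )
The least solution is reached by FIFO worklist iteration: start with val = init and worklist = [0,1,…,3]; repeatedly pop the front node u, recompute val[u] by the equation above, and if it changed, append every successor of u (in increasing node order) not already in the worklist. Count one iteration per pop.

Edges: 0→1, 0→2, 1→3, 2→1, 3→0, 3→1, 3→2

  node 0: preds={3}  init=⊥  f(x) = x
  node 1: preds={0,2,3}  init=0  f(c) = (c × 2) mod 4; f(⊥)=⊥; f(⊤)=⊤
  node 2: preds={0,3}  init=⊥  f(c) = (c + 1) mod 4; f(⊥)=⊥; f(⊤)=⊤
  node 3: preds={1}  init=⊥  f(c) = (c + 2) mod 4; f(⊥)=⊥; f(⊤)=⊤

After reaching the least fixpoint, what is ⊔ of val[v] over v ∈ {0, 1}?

Iteration log — 13 steps:
  step 1. node 0  ⊔preds=⊥  new=⊥  stable
  step 2. node 1  ⊔preds=⊥  new=0  stable
  step 3. node 2  ⊔preds=⊥  new=⊥  stable
  step 4. node 3  ⊔preds=0  new=2  old=⊥  +wl: 0,1,2
  step 5. node 0  ⊔preds=2  new=2  old=⊥  +wl: 
  step 6. node 1  ⊔preds=2  new=0  stable
  step 7. node 2  ⊔preds=2  new=3  old=⊥  +wl: 1
  step 8. node 1  ⊔preds=⊤  new=⊤  old=0  +wl: 3
  step 9. node 3  ⊔preds=⊤  new=⊤  old=2  +wl: 0,1,2
  step 10. node 0  ⊔preds=⊤  new=⊤  old=2  +wl: 
  step 11. node 1  ⊔preds=⊤  new=⊤  stable
  step 12. node 2  ⊔preds=⊤  new=⊤  old=3  +wl: 1
  step 13. node 1  ⊔preds=⊤  new=⊤  stable

Least fixpoint reached:
  node 0: ⊤
  node 1: ⊤
  node 2: ⊤
  node 3: ⊤

⊤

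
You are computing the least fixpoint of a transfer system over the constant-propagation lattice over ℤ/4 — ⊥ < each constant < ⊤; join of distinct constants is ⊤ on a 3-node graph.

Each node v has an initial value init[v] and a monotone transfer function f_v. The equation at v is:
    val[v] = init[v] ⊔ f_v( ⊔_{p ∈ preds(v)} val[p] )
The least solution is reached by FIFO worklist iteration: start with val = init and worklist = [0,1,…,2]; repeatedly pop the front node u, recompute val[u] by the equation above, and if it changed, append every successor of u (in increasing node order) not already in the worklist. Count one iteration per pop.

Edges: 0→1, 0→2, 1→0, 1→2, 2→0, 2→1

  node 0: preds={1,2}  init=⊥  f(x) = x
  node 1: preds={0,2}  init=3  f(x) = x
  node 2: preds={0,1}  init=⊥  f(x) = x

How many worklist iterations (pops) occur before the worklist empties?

5

Trace (5 dequeues):
  [1] u=0 | in 3 | out 3 | prev ⊥ | push {}
  [2] u=1 | in 3 | out 3 | ==
  [3] u=2 | in 3 | out 3 | prev ⊥ | push {0,1}
  [4] u=0 | in 3 | out 3 | ==
  [5] u=1 | in 3 | out 3 | ==

Converged values:
  [0] 3
  [1] 3
  [2] 3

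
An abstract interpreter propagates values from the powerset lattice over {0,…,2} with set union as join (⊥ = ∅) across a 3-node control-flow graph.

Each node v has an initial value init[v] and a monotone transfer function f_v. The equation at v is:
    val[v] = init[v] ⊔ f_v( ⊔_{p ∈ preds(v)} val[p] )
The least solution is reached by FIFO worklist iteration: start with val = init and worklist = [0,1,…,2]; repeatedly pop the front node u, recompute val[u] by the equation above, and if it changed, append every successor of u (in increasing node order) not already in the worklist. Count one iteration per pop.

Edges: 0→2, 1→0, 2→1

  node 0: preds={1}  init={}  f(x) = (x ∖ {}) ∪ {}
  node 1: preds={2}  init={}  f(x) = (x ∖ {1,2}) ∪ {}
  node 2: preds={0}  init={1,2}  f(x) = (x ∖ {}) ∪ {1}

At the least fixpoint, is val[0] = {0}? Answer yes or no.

Worklist (3 pops):
  #1 pop 0: in={} → {} (no change)
  #2 pop 1: in={1,2} → {} (no change)
  #3 pop 2: in={} → {1,2} (no change)

Fixpoint:
  val[0] = {}
  val[1] = {}
  val[2] = {1,2}

no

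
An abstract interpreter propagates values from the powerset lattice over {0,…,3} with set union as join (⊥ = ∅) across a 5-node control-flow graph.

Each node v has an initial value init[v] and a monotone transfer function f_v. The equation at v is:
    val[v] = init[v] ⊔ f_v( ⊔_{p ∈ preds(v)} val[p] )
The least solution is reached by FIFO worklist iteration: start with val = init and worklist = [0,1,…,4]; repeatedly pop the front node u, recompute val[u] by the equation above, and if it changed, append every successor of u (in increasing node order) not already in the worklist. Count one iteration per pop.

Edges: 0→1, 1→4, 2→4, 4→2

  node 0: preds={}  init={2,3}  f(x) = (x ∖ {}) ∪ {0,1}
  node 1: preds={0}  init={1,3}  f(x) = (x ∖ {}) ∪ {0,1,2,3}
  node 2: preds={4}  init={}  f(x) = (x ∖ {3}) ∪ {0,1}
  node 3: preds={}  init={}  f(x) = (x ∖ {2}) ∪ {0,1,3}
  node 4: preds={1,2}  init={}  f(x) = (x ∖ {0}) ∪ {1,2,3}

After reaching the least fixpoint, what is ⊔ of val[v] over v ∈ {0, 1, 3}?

Iteration log — 7 steps:
  step 1. node 0  ⊔preds={}  new={0,1,2,3}  old={2,3}  +wl: 
  step 2. node 1  ⊔preds={0,1,2,3}  new={0,1,2,3}  old={1,3}  +wl: 
  step 3. node 2  ⊔preds={}  new={0,1}  old={}  +wl: 
  step 4. node 3  ⊔preds={}  new={0,1,3}  old={}  +wl: 
  step 5. node 4  ⊔preds={0,1,2,3}  new={1,2,3}  old={}  +wl: 2
  step 6. node 2  ⊔preds={1,2,3}  new={0,1,2}  old={0,1}  +wl: 4
  step 7. node 4  ⊔preds={0,1,2,3}  new={1,2,3}  stable

Least fixpoint reached:
  node 0: {0,1,2,3}
  node 1: {0,1,2,3}
  node 2: {0,1,2}
  node 3: {0,1,3}
  node 4: {1,2,3}

{0,1,2,3}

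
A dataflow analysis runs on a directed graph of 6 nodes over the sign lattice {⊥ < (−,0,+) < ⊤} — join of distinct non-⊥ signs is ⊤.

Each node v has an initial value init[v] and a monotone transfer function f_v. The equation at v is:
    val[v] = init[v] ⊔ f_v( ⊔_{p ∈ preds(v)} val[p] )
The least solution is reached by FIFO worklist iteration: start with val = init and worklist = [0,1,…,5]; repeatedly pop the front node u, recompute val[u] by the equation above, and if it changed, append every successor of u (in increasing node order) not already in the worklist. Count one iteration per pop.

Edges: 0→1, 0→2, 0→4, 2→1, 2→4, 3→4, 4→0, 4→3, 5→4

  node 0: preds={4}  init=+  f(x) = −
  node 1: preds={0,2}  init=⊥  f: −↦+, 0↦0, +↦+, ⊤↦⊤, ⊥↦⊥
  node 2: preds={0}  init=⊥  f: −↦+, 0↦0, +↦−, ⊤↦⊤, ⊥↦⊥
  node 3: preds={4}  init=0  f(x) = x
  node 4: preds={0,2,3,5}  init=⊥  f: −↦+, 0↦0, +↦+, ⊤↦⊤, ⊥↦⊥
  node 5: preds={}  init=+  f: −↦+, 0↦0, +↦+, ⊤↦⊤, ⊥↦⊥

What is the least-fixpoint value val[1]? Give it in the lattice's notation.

Worklist (10 pops):
  #1 pop 0: in=⊥ → ⊤ (was +); enqueue []
  #2 pop 1: in=⊤ → ⊤ (was ⊥); enqueue []
  #3 pop 2: in=⊤ → ⊤ (was ⊥); enqueue [1]
  #4 pop 3: in=⊥ → 0 (no change)
  #5 pop 4: in=⊤ → ⊤ (was ⊥); enqueue [0,3]
  #6 pop 5: in=⊥ → + (no change)
  #7 pop 1: in=⊤ → ⊤ (no change)
  #8 pop 0: in=⊤ → ⊤ (no change)
  #9 pop 3: in=⊤ → ⊤ (was 0); enqueue [4]
  #10 pop 4: in=⊤ → ⊤ (no change)

Fixpoint:
  val[0] = ⊤
  val[1] = ⊤
  val[2] = ⊤
  val[3] = ⊤
  val[4] = ⊤
  val[5] = +

⊤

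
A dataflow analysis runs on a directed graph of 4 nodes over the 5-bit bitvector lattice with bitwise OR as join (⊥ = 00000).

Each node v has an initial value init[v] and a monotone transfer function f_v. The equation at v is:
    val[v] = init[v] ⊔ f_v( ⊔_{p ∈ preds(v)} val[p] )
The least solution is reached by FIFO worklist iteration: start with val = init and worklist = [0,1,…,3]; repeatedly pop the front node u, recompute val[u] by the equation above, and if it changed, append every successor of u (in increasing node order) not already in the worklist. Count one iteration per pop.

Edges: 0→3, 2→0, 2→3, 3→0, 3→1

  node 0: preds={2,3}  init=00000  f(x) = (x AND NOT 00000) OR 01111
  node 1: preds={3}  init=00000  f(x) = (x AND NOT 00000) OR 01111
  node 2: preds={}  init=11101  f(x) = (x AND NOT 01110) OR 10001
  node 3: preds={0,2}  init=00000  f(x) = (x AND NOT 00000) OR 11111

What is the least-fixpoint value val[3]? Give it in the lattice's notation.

Iteration log — 6 steps:
  step 1. node 0  ⊔preds=11101  new=11111  old=00000  +wl: 
  step 2. node 1  ⊔preds=00000  new=01111  old=00000  +wl: 
  step 3. node 2  ⊔preds=00000  new=11101  stable
  step 4. node 3  ⊔preds=11111  new=11111  old=00000  +wl: 0,1
  step 5. node 0  ⊔preds=11111  new=11111  stable
  step 6. node 1  ⊔preds=11111  new=11111  old=01111  +wl: 

Least fixpoint reached:
  node 0: 11111
  node 1: 11111
  node 2: 11101
  node 3: 11111

11111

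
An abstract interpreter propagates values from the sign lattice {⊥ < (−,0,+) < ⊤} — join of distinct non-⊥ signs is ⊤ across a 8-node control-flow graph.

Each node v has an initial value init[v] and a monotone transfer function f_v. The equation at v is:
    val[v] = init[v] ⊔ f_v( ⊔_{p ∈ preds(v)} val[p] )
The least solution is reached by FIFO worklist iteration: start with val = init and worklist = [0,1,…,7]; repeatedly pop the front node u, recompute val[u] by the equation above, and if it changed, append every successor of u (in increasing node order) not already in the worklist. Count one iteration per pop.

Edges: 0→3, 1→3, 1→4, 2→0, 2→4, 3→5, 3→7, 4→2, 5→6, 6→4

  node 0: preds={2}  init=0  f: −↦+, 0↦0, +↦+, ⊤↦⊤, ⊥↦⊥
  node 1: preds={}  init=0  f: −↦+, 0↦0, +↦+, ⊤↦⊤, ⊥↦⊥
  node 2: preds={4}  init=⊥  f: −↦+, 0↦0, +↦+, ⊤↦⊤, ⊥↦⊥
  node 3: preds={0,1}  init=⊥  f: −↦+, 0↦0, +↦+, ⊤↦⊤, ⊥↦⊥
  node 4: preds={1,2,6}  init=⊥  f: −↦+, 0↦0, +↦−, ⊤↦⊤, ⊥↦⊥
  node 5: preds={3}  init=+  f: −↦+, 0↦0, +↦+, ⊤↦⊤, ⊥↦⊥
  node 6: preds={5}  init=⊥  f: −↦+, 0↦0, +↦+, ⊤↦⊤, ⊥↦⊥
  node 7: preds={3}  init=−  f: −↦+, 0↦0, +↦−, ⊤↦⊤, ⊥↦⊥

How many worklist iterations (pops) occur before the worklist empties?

17

Worklist (17 pops):
  #1 pop 0: in=⊥ → 0 (no change)
  #2 pop 1: in=⊥ → 0 (no change)
  #3 pop 2: in=⊥ → ⊥ (no change)
  #4 pop 3: in=0 → 0 (was ⊥); enqueue []
  #5 pop 4: in=0 → 0 (was ⊥); enqueue [2]
  #6 pop 5: in=0 → ⊤ (was +); enqueue []
  #7 pop 6: in=⊤ → ⊤ (was ⊥); enqueue [4]
  #8 pop 7: in=0 → ⊤ (was −); enqueue []
  #9 pop 2: in=0 → 0 (was ⊥); enqueue [0]
  #10 pop 4: in=⊤ → ⊤ (was 0); enqueue [2]
  #11 pop 0: in=0 → 0 (no change)
  #12 pop 2: in=⊤ → ⊤ (was 0); enqueue [0,4]
  #13 pop 0: in=⊤ → ⊤ (was 0); enqueue [3]
  #14 pop 4: in=⊤ → ⊤ (no change)
  #15 pop 3: in=⊤ → ⊤ (was 0); enqueue [5,7]
  #16 pop 5: in=⊤ → ⊤ (no change)
  #17 pop 7: in=⊤ → ⊤ (no change)

Fixpoint:
  val[0] = ⊤
  val[1] = 0
  val[2] = ⊤
  val[3] = ⊤
  val[4] = ⊤
  val[5] = ⊤
  val[6] = ⊤
  val[7] = ⊤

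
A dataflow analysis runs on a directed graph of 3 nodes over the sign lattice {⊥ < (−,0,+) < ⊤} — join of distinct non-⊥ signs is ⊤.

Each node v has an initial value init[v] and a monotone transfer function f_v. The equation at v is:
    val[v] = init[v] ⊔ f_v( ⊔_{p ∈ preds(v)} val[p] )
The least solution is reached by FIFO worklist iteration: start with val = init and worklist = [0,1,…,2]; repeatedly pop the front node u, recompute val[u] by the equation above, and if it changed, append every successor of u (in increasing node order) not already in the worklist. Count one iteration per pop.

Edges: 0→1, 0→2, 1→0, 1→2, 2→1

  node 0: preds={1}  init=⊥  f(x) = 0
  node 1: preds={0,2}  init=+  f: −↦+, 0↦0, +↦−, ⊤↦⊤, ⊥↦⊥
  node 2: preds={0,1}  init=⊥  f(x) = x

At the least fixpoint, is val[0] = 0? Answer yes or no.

Iteration log — 5 steps:
  step 1. node 0  ⊔preds=+  new=0  old=⊥  +wl: 
  step 2. node 1  ⊔preds=0  new=⊤  old=+  +wl: 0
  step 3. node 2  ⊔preds=⊤  new=⊤  old=⊥  +wl: 1
  step 4. node 0  ⊔preds=⊤  new=0  stable
  step 5. node 1  ⊔preds=⊤  new=⊤  stable

Least fixpoint reached:
  node 0: 0
  node 1: ⊤
  node 2: ⊤

yes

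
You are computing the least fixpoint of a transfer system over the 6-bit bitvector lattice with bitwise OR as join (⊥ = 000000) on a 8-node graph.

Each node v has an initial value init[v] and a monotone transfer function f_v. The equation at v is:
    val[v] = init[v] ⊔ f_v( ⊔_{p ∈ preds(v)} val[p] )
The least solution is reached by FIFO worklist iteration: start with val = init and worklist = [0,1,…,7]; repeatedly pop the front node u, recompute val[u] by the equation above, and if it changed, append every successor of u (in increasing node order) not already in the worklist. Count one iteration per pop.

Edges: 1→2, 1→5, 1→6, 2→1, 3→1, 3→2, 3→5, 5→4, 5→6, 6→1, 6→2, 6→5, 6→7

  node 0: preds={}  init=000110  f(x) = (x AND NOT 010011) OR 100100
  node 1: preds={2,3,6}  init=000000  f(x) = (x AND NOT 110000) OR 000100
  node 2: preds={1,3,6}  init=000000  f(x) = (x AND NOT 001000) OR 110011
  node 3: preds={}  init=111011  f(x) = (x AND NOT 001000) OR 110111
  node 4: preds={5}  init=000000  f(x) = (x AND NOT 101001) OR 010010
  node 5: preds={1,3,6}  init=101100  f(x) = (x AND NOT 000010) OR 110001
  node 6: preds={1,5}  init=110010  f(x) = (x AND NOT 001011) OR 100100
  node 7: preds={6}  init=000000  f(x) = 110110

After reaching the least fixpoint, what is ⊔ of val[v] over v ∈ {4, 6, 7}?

Worklist (12 pops):
  #1 pop 0: in=000000 → 100110 (was 000110); enqueue []
  #2 pop 1: in=111011 → 001111 (was 000000); enqueue []
  #3 pop 2: in=111111 → 110111 (was 000000); enqueue [1]
  #4 pop 3: in=000000 → 111111 (was 111011); enqueue [2]
  #5 pop 4: in=101100 → 010110 (was 000000); enqueue []
  #6 pop 5: in=111111 → 111101 (was 101100); enqueue [4]
  #7 pop 6: in=111111 → 110110 (was 110010); enqueue [5]
  #8 pop 7: in=110110 → 110110 (was 000000); enqueue []
  #9 pop 1: in=111111 → 001111 (no change)
  #10 pop 2: in=111111 → 110111 (no change)
  #11 pop 4: in=111101 → 010110 (no change)
  #12 pop 5: in=111111 → 111101 (no change)

Fixpoint:
  val[0] = 100110
  val[1] = 001111
  val[2] = 110111
  val[3] = 111111
  val[4] = 010110
  val[5] = 111101
  val[6] = 110110
  val[7] = 110110

110110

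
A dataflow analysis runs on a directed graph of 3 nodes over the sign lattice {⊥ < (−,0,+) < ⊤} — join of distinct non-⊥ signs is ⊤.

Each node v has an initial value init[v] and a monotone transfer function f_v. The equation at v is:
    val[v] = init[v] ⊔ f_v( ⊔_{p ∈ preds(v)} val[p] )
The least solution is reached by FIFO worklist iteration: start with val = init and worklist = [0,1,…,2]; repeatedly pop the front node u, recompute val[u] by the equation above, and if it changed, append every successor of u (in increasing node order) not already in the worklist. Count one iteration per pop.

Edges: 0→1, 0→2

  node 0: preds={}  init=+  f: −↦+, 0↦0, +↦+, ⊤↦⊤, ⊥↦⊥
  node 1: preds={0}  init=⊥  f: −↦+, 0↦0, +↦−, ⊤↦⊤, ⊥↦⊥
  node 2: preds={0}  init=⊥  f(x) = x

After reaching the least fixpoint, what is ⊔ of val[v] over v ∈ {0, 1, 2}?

Trace (3 dequeues):
  [1] u=0 | in ⊥ | out + | ==
  [2] u=1 | in + | out − | prev ⊥ | push {}
  [3] u=2 | in + | out + | prev ⊥ | push {}

Converged values:
  [0] +
  [1] −
  [2] +

⊤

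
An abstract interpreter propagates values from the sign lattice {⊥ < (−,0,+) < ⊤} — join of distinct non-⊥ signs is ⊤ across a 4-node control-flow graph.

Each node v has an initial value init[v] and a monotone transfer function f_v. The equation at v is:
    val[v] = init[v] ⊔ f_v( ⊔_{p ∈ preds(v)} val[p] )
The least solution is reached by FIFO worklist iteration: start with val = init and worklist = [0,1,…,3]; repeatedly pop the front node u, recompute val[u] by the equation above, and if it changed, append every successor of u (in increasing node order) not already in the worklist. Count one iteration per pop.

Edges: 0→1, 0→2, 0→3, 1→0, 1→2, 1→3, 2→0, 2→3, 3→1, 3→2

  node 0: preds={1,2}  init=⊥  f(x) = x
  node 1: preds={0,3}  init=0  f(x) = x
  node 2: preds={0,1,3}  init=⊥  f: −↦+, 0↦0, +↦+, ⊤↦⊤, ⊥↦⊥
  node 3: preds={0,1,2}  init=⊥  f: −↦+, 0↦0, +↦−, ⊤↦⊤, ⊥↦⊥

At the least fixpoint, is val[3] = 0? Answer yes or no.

Iteration log — 7 steps:
  step 1. node 0  ⊔preds=0  new=0  old=⊥  +wl: 
  step 2. node 1  ⊔preds=0  new=0  stable
  step 3. node 2  ⊔preds=0  new=0  old=⊥  +wl: 0
  step 4. node 3  ⊔preds=0  new=0  old=⊥  +wl: 1,2
  step 5. node 0  ⊔preds=0  new=0  stable
  step 6. node 1  ⊔preds=0  new=0  stable
  step 7. node 2  ⊔preds=0  new=0  stable

Least fixpoint reached:
  node 0: 0
  node 1: 0
  node 2: 0
  node 3: 0

yes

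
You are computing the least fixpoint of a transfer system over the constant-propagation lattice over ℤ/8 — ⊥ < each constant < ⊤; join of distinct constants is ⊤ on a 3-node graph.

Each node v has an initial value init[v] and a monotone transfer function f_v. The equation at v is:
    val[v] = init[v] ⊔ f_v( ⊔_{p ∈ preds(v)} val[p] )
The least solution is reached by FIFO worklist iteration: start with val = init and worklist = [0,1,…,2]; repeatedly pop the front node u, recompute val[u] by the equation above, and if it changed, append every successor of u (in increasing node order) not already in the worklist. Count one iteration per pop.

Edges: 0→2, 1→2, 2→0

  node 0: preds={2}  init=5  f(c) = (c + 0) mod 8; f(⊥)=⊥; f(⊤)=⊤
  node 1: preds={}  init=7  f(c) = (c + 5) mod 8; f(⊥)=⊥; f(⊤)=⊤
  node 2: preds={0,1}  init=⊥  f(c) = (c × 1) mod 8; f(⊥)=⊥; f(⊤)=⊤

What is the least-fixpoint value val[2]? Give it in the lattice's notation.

Trace (5 dequeues):
  [1] u=0 | in ⊥ | out 5 | ==
  [2] u=1 | in ⊥ | out 7 | ==
  [3] u=2 | in ⊤ | out ⊤ | prev ⊥ | push {0}
  [4] u=0 | in ⊤ | out ⊤ | prev 5 | push {2}
  [5] u=2 | in ⊤ | out ⊤ | ==

Converged values:
  [0] ⊤
  [1] 7
  [2] ⊤

⊤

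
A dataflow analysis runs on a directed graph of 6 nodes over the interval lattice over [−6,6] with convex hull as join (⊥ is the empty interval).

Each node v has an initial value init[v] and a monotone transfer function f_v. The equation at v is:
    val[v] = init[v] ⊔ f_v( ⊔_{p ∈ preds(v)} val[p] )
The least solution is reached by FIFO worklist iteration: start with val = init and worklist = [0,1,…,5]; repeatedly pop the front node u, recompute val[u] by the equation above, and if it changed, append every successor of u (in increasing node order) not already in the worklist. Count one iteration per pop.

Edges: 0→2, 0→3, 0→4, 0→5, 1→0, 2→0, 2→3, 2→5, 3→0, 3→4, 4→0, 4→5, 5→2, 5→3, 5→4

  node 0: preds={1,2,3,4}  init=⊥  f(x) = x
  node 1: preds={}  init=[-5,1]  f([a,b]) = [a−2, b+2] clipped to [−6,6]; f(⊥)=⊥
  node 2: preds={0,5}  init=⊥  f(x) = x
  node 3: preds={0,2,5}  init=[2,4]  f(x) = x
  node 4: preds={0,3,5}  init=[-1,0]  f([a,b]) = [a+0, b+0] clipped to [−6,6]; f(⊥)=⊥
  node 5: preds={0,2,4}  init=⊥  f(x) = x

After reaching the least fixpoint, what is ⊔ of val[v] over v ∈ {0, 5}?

Trace (10 dequeues):
  [1] u=0 | in [-5,4] | out [-5,4] | prev ⊥ | push {}
  [2] u=1 | in ⊥ | out [-5,1] | ==
  [3] u=2 | in [-5,4] | out [-5,4] | prev ⊥ | push {0}
  [4] u=3 | in [-5,4] | out [-5,4] | prev [2,4] | push {}
  [5] u=4 | in [-5,4] | out [-5,4] | prev [-1,0] | push {}
  [6] u=5 | in [-5,4] | out [-5,4] | prev ⊥ | push {2,3,4}
  [7] u=0 | in [-5,4] | out [-5,4] | ==
  [8] u=2 | in [-5,4] | out [-5,4] | ==
  [9] u=3 | in [-5,4] | out [-5,4] | ==
  [10] u=4 | in [-5,4] | out [-5,4] | ==

Converged values:
  [0] [-5,4]
  [1] [-5,1]
  [2] [-5,4]
  [3] [-5,4]
  [4] [-5,4]
  [5] [-5,4]

[-5,4]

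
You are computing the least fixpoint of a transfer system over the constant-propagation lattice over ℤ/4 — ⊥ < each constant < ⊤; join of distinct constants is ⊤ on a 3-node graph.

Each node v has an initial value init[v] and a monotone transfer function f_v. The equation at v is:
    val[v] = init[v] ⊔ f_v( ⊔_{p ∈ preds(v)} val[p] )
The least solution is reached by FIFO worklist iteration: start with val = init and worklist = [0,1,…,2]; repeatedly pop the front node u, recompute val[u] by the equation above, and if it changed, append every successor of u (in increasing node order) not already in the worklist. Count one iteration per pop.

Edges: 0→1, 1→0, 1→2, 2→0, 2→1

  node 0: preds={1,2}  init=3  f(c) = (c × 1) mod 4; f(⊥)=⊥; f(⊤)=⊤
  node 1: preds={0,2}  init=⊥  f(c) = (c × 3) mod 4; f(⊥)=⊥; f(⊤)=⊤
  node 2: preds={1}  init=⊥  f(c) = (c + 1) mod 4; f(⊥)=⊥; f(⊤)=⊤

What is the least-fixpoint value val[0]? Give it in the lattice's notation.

Iteration log — 9 steps:
  step 1. node 0  ⊔preds=⊥  new=3  stable
  step 2. node 1  ⊔preds=3  new=1  old=⊥  +wl: 0
  step 3. node 2  ⊔preds=1  new=2  old=⊥  +wl: 1
  step 4. node 0  ⊔preds=⊤  new=⊤  old=3  +wl: 
  step 5. node 1  ⊔preds=⊤  new=⊤  old=1  +wl: 0,2
  step 6. node 0  ⊔preds=⊤  new=⊤  stable
  step 7. node 2  ⊔preds=⊤  new=⊤  old=2  +wl: 0,1
  step 8. node 0  ⊔preds=⊤  new=⊤  stable
  step 9. node 1  ⊔preds=⊤  new=⊤  stable

Least fixpoint reached:
  node 0: ⊤
  node 1: ⊤
  node 2: ⊤

⊤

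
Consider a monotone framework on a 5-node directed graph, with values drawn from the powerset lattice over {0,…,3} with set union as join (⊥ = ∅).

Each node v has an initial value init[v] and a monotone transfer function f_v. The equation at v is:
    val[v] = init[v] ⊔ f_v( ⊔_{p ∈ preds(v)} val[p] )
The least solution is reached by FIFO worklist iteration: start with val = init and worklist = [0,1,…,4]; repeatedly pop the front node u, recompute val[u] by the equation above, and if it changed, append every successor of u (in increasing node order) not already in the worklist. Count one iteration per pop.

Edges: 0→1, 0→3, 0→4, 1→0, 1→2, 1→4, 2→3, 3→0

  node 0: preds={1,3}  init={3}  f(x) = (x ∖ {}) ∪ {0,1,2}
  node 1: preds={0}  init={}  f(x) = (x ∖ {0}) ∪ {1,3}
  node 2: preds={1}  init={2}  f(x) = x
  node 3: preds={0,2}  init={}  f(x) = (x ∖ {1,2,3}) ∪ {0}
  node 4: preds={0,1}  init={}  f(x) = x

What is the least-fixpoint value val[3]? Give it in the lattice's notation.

{0}

Worklist (6 pops):
  #1 pop 0: in={} → {0,1,2,3} (was {3}); enqueue []
  #2 pop 1: in={0,1,2,3} → {1,2,3} (was {}); enqueue [0]
  #3 pop 2: in={1,2,3} → {1,2,3} (was {2}); enqueue []
  #4 pop 3: in={0,1,2,3} → {0} (was {}); enqueue []
  #5 pop 4: in={0,1,2,3} → {0,1,2,3} (was {}); enqueue []
  #6 pop 0: in={0,1,2,3} → {0,1,2,3} (no change)

Fixpoint:
  val[0] = {0,1,2,3}
  val[1] = {1,2,3}
  val[2] = {1,2,3}
  val[3] = {0}
  val[4] = {0,1,2,3}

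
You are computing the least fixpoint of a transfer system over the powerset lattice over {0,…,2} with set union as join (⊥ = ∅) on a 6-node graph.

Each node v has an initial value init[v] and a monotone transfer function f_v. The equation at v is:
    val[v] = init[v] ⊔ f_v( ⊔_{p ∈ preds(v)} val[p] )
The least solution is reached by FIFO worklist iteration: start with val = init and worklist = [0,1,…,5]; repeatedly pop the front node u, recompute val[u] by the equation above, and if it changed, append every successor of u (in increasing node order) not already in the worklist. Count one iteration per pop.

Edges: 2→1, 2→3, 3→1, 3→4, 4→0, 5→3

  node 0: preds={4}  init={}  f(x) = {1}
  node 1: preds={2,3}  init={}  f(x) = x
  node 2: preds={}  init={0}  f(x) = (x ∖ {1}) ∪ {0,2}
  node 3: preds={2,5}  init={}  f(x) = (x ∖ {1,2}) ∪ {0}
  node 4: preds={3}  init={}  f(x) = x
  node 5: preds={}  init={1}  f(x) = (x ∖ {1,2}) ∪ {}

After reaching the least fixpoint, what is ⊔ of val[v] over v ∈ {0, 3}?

{0,1}

Iteration log — 8 steps:
  step 1. node 0  ⊔preds={}  new={1}  old={}  +wl: 
  step 2. node 1  ⊔preds={0}  new={0}  old={}  +wl: 
  step 3. node 2  ⊔preds={}  new={0,2}  old={0}  +wl: 1
  step 4. node 3  ⊔preds={0,1,2}  new={0}  old={}  +wl: 
  step 5. node 4  ⊔preds={0}  new={0}  old={}  +wl: 0
  step 6. node 5  ⊔preds={}  new={1}  stable
  step 7. node 1  ⊔preds={0,2}  new={0,2}  old={0}  +wl: 
  step 8. node 0  ⊔preds={0}  new={1}  stable

Least fixpoint reached:
  node 0: {1}
  node 1: {0,2}
  node 2: {0,2}
  node 3: {0}
  node 4: {0}
  node 5: {1}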